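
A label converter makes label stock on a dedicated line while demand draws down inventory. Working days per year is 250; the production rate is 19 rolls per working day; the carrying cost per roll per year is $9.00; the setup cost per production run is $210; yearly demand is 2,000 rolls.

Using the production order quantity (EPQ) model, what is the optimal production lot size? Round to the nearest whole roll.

Daily demand d = 2,000/250 = 8.000; p = 19; 1 − d/p = 0.57895
EPQ = √(2DS / (H(1 − d/p)))
    = √(2 × 2,000 × 210 / (9 × 0.57895)) ≈ 401.51

402 rolls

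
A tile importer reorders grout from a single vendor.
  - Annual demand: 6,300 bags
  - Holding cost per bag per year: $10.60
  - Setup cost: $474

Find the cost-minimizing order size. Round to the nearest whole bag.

751 bags

Q* = √(2·D·S / H) = √(2·6,300·474 / 10.6) = √563,434.0 ≈ 750.62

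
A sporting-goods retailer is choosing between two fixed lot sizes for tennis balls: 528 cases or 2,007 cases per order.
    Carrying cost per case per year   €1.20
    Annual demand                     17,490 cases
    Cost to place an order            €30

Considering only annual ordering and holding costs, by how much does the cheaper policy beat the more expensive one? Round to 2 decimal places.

TC(Q) = (D/Q)S + (Q/2)H
TC(528) = (17,490/528)×30 + (528/2)×1.2 = €1,310.55
TC(2,007) = (17,490/2,007)×30 + (2,007/2)×1.2 = €1,465.63
|ΔTC| = |€1,310.55 − €1,465.63| = €155.08

€155.08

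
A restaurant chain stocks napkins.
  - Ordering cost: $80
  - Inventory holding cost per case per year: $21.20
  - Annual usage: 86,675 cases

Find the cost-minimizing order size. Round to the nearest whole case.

EOQ = √(2DS/H) = √(2 × 86,675 × 80 / 21.2)
    = √(654,150.94) ≈ 808.80

809 cases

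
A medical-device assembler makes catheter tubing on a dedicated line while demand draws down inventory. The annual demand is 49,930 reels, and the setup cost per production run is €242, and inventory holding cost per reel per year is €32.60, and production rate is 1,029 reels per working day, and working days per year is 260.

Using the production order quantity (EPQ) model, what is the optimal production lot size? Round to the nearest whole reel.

955 reels

Daily demand d = 49,930/260 = 192.038; p = 1029; 1 − d/p = 0.81337
EPQ = √(2DS / (H(1 − d/p)))
    = √(2 × 49,930 × 242 / (32.6 × 0.81337)) ≈ 954.66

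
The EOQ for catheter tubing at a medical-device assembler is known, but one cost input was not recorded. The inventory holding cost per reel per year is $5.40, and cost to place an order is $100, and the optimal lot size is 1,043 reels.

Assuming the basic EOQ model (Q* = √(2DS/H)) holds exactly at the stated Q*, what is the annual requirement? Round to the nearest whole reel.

EOQ relation: Q² = 2DS/H, so rearrange for the unknown.
D = Q²H / (2S) = 1,043² × 5.4 / (2 × 100) = 29,371.92

29,372 reels per year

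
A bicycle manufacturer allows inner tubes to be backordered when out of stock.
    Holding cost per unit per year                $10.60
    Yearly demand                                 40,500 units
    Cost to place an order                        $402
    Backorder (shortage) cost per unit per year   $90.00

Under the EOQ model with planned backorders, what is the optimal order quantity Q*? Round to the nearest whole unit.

Basic EOQ = √(2·40,500·402/10.6) = 1,752.680
Backorder adjustment √((H+b)/b) = √((10.6+90)/90) = 1.0573
Q* = 1,752.680 × 1.0573 ≈ 1,853.02

1,853 units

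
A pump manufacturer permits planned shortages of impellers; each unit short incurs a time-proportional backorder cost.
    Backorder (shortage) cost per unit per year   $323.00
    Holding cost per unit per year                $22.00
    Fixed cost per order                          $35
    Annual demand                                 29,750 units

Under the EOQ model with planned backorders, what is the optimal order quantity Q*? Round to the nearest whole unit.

318 units

Q* = √(2DS/H) · √((H + b)/b)
   = √(2 × 29,750 × 35 / 22) · √((22 + 323) / 323)
   = 307.667 × 1.0335 ≈ 317.97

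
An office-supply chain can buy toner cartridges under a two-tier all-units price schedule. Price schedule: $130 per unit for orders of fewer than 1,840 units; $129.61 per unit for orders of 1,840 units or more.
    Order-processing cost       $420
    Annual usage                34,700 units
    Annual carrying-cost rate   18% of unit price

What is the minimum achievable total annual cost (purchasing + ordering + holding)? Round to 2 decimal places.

H₁ = 18%×$130 = $23.4000;  H₂ = 18%×$129.61 = $23.3298
EOQ₁ = √(2×34,700×420/23.4000) = 1,116.08  (< 1,840, feasible at tier 1)
EOQ₂ = √(2×34,700×420/23.3298) = 1,117.76  (< 1,840 → use Q = 1,840 at tier-2 price)
TC(tier 1 (EOQ₁), Q≈1,116.1) = $4,537,116.34
TC(tier 2, Q≈1,840.0) = $4,526,851.07
Minimum at tier 2: $4,526,851.07

$4,526,851.07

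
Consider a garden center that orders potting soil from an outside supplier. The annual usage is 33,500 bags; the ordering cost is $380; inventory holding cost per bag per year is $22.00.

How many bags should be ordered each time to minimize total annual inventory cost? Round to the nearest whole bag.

1,076 bags

Optimal lot size Q* = (2 × 33,500 × $380 / $22)^½ ≈ 1,075.77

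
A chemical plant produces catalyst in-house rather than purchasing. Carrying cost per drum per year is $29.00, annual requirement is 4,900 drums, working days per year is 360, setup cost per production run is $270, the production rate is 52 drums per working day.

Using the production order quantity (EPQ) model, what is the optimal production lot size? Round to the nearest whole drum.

Daily demand d = 4,900/360 = 13.611; p = 52; 1 − d/p = 0.73825
EPQ = √(2DS / (H(1 − d/p)))
    = √(2 × 4,900 × 270 / (29 × 0.73825)) ≈ 351.56

352 drums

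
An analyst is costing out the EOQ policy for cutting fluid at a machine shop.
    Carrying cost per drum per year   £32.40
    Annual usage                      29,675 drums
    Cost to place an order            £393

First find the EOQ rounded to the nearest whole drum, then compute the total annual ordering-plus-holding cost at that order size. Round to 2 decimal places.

£27,490.28

Optimal lot size Q* = (2 × 29,675 × £393 / £32.4)^½ ≈ 848.47 → Q = 848 drums
Annual ordering cost = (D/Q)·S = (29,675/848) × 393 = £13,752.68
Annual holding cost  = (Q/2)·H = (848/2) × 32.4 = £13,737.60
Total = £13,752.68 + £13,737.60 = £27,490.28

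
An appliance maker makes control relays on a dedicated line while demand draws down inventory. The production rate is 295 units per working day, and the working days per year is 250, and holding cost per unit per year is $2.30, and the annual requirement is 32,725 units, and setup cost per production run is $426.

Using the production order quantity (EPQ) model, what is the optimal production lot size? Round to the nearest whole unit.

4,668 units

d = 32,725/250 = 130.9000 units/day;  effective holding cost H(1 − d/p) = 2.3·(1 − 130.9000/295) = 1.27942
Q* = √(2DS / H_eff) = √(2·32,725·426 / 1.27942) ≈ 4,668.23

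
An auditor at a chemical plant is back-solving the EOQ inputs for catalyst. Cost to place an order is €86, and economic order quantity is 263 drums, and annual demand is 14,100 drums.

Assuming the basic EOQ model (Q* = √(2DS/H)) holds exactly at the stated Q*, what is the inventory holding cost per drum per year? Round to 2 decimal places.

Since Q* = (2DS/H)^½, squaring gives Q*²·H = 2DS.
H = 2DS / Q² = 2 × 14,100 × 86 / 263² = 35.0619

€35.06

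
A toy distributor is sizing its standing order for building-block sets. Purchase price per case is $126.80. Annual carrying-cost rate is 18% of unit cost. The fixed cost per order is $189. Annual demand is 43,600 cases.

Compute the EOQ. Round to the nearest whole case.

H = i·C = 0.18 × $126.8 = $22.8240 per case-year
EOQ = √(2DS/H) = √(2 × 43,600 × 189 / 22.824)
    = √(722,082.02) ≈ 849.75

850 cases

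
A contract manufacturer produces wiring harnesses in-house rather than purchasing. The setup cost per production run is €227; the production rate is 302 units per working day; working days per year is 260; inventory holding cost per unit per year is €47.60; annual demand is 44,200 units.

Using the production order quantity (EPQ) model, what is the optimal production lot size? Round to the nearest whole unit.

982 units

d = 44,200/260 = 170.0000 units/day;  effective holding cost H(1 − d/p) = 47.6·(1 − 170.0000/302) = 20.80530
Q* = √(2DS / H_eff) = √(2·44,200·227 / 20.80530) ≈ 982.09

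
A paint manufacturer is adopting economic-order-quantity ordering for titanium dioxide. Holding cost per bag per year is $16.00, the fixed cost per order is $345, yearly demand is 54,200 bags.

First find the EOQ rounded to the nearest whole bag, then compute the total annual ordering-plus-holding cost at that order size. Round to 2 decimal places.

2DS/H = 2·54,200·345/16 = 2,337,375.00
EOQ = √2,337,375.00 ≈ 1,528.85 → Q = 1,529 bags
Orders/yr = 54,200/1,529 = 35.448; ordering cost = 35.448 × $345 = $12,229.56
Average inventory = 1,529/2 = 764.5; holding cost = 764.5 × $16 = $12,232.00
Total = $12,229.56 + $12,232.00 = $24,461.56

$24,461.56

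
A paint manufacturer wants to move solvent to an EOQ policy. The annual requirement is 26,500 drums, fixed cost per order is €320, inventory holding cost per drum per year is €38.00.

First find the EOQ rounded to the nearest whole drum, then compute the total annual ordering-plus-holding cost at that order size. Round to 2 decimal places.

Optimal lot size Q* = (2 × 26,500 × €320 / €38)^½ ≈ 668.07 → Q = 668 drums
Ordering: D/Q × S = 26,500/668 × €320 = €12,694.61
Holding:  Q/2 × H = 668/2 × €38 = €12,692.00
Total = €12,694.61 + €12,692.00 = €25,386.61

€25,386.61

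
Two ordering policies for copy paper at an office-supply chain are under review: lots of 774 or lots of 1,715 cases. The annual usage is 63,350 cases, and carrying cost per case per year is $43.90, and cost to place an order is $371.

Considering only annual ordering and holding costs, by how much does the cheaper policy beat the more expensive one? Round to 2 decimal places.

For each Q, cost = (D/Q)·S + (Q/2)·H.
TC(774) = (63,350/774)×371 + (774/2)×43.9 = $47,354.74
TC(1,715) = (63,350/1,715)×371 + (1,715/2)×43.9 = $51,348.54
|ΔTC| = |$47,354.74 − $51,348.54| = $3,993.80

$3,993.80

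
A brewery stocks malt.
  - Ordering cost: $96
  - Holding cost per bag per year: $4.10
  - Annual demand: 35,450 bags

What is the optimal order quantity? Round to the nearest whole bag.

1,288 bags

EOQ = √(2DS/H) = √(2 × 35,450 × 96 / 4.1)
    = √(1,660,097.56) ≈ 1,288.45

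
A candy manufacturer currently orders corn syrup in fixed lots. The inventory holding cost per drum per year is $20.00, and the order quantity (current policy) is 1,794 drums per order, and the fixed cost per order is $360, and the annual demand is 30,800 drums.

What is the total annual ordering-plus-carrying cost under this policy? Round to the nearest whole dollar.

$24,121

Annual ordering cost = (D/Q)·S = (30,800/1,794) × 360 = $6,180.60
Annual holding cost  = (Q/2)·H = (1,794/2) × 20 = $17,940.00
Total = $6,180.60 + $17,940.00 = $24,120.60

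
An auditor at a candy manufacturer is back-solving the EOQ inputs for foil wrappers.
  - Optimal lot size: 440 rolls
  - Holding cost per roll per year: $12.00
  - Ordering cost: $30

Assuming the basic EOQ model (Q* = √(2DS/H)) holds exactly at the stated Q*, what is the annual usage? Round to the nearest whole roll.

EOQ relation: Q² = 2DS/H, so rearrange for the unknown.
D = Q²H / (2S) = 440² × 12 / (2 × 30) = 38,720.00

38,720 rolls per year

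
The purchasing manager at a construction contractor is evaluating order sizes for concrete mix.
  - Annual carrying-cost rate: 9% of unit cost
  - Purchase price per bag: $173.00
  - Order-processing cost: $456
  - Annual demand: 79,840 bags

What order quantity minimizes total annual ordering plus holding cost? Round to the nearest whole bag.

2,163 bags

H = i·C = 0.09 × $173 = $15.5700 per bag-year
Q* = √(2·D·S / H) = √(2·79,840·456 / 15.57) = √4,676,562.6 ≈ 2,162.54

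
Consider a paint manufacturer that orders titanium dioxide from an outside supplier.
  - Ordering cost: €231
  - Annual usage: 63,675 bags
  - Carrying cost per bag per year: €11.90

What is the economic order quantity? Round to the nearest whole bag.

EOQ = √(2DS/H) = √(2 × 63,675 × 231 / 11.9)
    = √(2,472,088.24) ≈ 1,572.29

1,572 bags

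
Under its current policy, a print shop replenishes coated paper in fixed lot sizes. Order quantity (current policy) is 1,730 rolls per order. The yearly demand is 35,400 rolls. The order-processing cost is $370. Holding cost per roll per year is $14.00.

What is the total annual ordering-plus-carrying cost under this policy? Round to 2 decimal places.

$19,681.10

Annual ordering cost = (D/Q)·S = (35,400/1,730) × 370 = $7,571.10
Annual holding cost  = (Q/2)·H = (1,730/2) × 14 = $12,110.00
Total = $7,571.10 + $12,110.00 = $19,681.10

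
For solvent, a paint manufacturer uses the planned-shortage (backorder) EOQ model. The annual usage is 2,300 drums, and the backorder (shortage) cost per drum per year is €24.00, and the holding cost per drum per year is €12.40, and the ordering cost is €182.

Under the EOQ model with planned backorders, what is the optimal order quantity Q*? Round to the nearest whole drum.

320 drums

Basic EOQ = √(2·2,300·182/12.4) = 259.839
Backorder adjustment √((H+b)/b) = √((12.4+24)/24) = 1.2315
Q* = 259.839 × 1.2315 ≈ 320.00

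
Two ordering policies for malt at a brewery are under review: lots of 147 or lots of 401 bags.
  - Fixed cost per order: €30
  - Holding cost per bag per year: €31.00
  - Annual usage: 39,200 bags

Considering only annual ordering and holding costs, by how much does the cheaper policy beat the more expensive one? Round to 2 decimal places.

For each Q, cost = (D/Q)·S + (Q/2)·H.
TC(147) = (39,200/147)×30 + (147/2)×31 = €10,278.50
TC(401) = (39,200/401)×30 + (401/2)×31 = €9,148.17
|ΔTC| = |€10,278.50 − €9,148.17| = €1,130.33

€1,130.33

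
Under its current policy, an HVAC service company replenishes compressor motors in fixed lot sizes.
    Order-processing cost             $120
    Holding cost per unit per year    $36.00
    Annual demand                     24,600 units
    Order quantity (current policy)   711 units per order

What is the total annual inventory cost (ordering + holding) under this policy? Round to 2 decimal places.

Orders/yr = 24,600/711 = 34.599; ordering cost = 34.599 × $120 = $4,151.90
Average inventory = 711/2 = 355.5; holding cost = 355.5 × $36 = $12,798.00
Total = $4,151.90 + $12,798.00 = $16,949.90

$16,949.90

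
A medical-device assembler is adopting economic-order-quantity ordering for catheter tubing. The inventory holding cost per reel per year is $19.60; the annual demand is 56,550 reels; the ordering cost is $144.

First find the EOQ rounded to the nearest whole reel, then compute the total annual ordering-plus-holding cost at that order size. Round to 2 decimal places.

$17,866.55

Optimal lot size Q* = (2 × 56,550 × $144 / $19.6)^½ ≈ 911.56 → Q = 912 reels
Orders/yr = 56,550/912 = 62.007; ordering cost = 62.007 × $144 = $8,928.95
Average inventory = 912/2 = 456; holding cost = 456 × $19.6 = $8,937.60
Total = $8,928.95 + $8,937.60 = $17,866.55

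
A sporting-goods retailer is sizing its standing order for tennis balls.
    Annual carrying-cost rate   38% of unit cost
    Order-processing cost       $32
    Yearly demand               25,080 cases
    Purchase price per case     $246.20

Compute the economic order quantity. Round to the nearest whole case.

131 cases

H = i·C = 0.38 × $246.2 = $93.5560 per case-year
Optimal lot size Q* = (2 × 25,080 × $32 / $93.556)^½ ≈ 130.98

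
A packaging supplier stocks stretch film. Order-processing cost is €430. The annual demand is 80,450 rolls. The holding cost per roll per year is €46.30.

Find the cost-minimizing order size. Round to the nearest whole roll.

1,222 rolls

Q* = √(2·D·S / H) = √(2·80,450·430 / 46.3) = √1,494,319.7 ≈ 1,222.42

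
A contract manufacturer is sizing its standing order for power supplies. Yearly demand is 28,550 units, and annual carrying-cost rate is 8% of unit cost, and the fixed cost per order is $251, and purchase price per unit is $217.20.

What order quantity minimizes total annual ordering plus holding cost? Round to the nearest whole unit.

H = i·C = 0.08 × $217.2 = $17.3760 per unit-year
Q* = √(2·D·S / H) = √(2·28,550·251 / 17.376) = √824,821.6 ≈ 908.20

908 units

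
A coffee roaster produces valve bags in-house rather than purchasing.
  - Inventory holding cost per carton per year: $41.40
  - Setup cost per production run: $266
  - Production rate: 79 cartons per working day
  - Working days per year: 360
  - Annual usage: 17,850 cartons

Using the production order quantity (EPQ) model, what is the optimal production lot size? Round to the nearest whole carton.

785 cartons

d = 17,850/360 = 49.5833 cartons/day;  effective holding cost H(1 − d/p) = 41.4·(1 − 49.5833/79) = 15.41582
Q* = √(2DS / H_eff) = √(2·17,850·266 / 15.41582) ≈ 784.86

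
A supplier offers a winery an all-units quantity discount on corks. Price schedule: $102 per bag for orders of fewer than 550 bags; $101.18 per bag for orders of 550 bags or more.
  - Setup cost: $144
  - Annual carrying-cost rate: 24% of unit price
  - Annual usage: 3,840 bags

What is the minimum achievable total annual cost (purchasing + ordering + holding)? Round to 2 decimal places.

$396,214.46

H₁ = 24%×$102 = $24.4800;  H₂ = 24%×$101.18 = $24.2832
EOQ₁ = √(2×3,840×144/24.4800) = 212.55  (< 550, feasible at tier 1)
EOQ₂ = √(2×3,840×144/24.2832) = 213.41  (< 550 → use Q = 550 at tier-2 price)
TC(tier 1 (EOQ₁), Q≈212.5) = $396,883.16
TC(tier 2, Q≈550.0) = $396,214.46
Minimum at tier 2: $396,214.46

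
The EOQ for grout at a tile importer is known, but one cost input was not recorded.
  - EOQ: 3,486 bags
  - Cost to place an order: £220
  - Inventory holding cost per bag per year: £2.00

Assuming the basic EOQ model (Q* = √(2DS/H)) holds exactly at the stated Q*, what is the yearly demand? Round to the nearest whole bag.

55,237 bags per year

Since Q* = (2DS/H)^½, squaring gives Q*²·H = 2DS.
D = Q²H / (2S) = 3,486² × 2 / (2 × 220) = 55,237.25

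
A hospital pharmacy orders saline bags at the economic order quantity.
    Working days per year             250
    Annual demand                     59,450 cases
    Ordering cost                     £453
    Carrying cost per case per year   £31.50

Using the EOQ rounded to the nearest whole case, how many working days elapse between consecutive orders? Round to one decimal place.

EOQ = √(2DS/H) = √(2 × 59,450 × 453 / 31.5)
    = √(1,709,895.24) ≈ 1,307.63 → Q = 1,308 cases
Cycle time = (working days × Q)/D = (250 × 1,308) / 59,450 = 5.500 days

5.5 days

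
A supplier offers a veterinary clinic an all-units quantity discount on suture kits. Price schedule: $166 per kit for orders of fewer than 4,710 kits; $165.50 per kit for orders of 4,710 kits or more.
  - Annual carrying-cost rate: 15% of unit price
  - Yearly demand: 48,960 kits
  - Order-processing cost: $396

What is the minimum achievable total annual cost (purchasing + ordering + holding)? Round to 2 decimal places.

H₁ = 15%×$166 = $24.9000;  H₂ = 15%×$165.50 = $24.8250
EOQ₁ = √(2×48,960×396/24.9000) = 1,247.91  (< 4,710, feasible at tier 1)
EOQ₂ = √(2×48,960×396/24.8250) = 1,249.79  (< 4,710 → use Q = 4,710 at tier-2 price)
TC(tier 1 (EOQ₁), Q≈1,247.9) = $8,158,432.98
TC(tier 2, Q≈4,710.0) = $8,165,459.26
Minimum at tier 1 (EOQ₁): $8,158,432.98

$8,158,432.98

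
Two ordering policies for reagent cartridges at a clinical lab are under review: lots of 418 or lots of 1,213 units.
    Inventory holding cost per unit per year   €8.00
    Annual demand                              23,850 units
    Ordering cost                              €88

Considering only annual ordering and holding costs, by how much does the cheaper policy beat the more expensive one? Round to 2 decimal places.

For each Q, cost = (D/Q)·S + (Q/2)·H.
TC(418) = (23,850/418)×88 + (418/2)×8 = €6,693.05
TC(1,213) = (23,850/1,213)×88 + (1,213/2)×8 = €6,582.26
|ΔTC| = |€6,693.05 − €6,582.26| = €110.80

€110.80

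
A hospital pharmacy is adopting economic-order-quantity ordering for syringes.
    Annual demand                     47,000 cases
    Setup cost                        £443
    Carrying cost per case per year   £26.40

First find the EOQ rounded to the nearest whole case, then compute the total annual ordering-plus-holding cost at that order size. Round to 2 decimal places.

2DS/H = 2·47,000·443/26.4 = 1,577,348.48
EOQ = √1,577,348.48 ≈ 1,255.93 → Q = 1,256 cases
Annual ordering cost = (D/Q)·S = (47,000/1,256) × 443 = £16,577.23
Annual holding cost  = (Q/2)·H = (1,256/2) × 26.4 = £16,579.20
Total = £16,577.23 + £16,579.20 = £33,156.43

£33,156.43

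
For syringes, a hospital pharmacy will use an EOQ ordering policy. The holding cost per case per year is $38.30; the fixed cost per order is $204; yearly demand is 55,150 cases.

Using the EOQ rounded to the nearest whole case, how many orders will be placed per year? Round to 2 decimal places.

72.00 orders per year

Q* = √(2·D·S / H) = √(2·55,150·204 / 38.3) = √587,498.7 ≈ 766.48 → Q = 766
N = D/Q = 55,150/766 ≈ 71.997 orders/yr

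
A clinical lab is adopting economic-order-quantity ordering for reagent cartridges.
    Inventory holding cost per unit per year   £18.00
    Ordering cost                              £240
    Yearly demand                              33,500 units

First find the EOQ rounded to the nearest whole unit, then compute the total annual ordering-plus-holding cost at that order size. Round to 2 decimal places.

£17,012.94

2DS/H = 2·33,500·240/18 = 893,333.33
EOQ = √893,333.33 ≈ 945.16 → Q = 945 units
Orders/yr = 33,500/945 = 35.450; ordering cost = 35.450 × £240 = £8,507.94
Average inventory = 945/2 = 472.5; holding cost = 472.5 × £18 = £8,505.00
Total = £8,507.94 + £8,505.00 = £17,012.94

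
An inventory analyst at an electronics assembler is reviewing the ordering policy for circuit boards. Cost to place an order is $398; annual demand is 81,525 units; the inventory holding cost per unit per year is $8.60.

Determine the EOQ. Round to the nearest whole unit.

2DS/H = 2·81,525·398/8.6 = 7,545,802.33
EOQ = √7,545,802.33 ≈ 2,746.96

2,747 units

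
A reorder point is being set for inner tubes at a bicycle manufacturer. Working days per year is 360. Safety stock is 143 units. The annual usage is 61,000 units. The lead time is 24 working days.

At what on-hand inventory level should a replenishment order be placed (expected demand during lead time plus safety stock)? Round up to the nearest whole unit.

Daily demand d = 61,000 / 360 = 169.444 units/day
Demand during lead time = 169.444 × 24 = 4,066.67
Reorder point = 4,066.67 + 143 = 4,209.67 → round up

4,210 units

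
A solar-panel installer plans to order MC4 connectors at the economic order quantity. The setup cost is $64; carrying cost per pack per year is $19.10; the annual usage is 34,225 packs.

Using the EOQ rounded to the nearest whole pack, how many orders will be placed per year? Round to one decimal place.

2DS/H = 2·34,225·64/19.1 = 229,361.26
EOQ = √229,361.26 ≈ 478.92 → Q = 479
Orders per year = D/Q = 34,225 / 479 = 71.451

71.5 orders per year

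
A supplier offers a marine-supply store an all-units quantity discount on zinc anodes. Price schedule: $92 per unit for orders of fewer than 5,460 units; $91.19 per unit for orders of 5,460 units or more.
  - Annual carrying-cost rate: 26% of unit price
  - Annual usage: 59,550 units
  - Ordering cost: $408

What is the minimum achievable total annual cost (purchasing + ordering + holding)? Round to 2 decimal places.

H₁ = 26%×$92 = $23.9200;  H₂ = 26%×$91.19 = $23.7094
EOQ₁ = √(2×59,550×408/23.9200) = 1,425.30  (< 5,460, feasible at tier 1)
EOQ₂ = √(2×59,550×408/23.7094) = 1,431.61  (< 5,460 → use Q = 5,460 at tier-2 price)
TC(tier 1 (EOQ₁), Q≈1,425.3) = $5,512,693.10
TC(tier 2, Q≈5,460.0) = $5,499,541.05
Minimum at tier 2: $5,499,541.05

$5,499,541.05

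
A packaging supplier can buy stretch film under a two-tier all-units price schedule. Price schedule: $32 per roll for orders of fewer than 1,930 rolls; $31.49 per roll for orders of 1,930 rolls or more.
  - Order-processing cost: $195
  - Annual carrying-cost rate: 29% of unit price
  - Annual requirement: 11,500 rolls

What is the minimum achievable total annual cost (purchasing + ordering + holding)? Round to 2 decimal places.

$372,109.39

H₁ = 29%×$32 = $9.2800;  H₂ = 29%×$31.49 = $9.1321
EOQ₁ = √(2×11,500×195/9.2800) = 695.20  (< 1,930, feasible at tier 1)
EOQ₂ = √(2×11,500×195/9.1321) = 700.80  (< 1,930 → use Q = 1,930 at tier-2 price)
TC(tier 1 (EOQ₁), Q≈695.2) = $374,451.42
TC(tier 2, Q≈1,930.0) = $372,109.39
Minimum at tier 2: $372,109.39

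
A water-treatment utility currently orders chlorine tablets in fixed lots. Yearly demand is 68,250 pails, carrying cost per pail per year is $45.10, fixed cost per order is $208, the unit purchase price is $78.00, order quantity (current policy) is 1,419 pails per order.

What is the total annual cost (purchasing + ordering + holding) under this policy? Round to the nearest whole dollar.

Orders/yr = 68,250/1,419 = 48.097; ordering cost = 48.097 × $208 = $10,004.23
Average inventory = 1,419/2 = 709.5; holding cost = 709.5 × $45.1 = $31,998.45
Purchase cost = D·C = 68,250 × 78 = $5,323,500.00
Total = $10,004.23 + $31,998.45 + $5,323,500.00 = $5,365,502.68

$5,365,503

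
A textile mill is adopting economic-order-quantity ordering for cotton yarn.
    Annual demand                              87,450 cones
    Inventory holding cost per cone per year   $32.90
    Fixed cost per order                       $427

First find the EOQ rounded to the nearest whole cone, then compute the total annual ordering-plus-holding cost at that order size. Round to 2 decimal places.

$49,568.62

Q* = √(2·D·S / H) = √(2·87,450·427 / 32.9) = √2,269,978.7 ≈ 1,506.64 → Q = 1,507 cones
Ordering: D/Q × S = 87,450/1,507 × $427 = $24,778.47
Holding:  Q/2 × H = 1,507/2 × $32.9 = $24,790.15
Total = $24,778.47 + $24,790.15 = $49,568.62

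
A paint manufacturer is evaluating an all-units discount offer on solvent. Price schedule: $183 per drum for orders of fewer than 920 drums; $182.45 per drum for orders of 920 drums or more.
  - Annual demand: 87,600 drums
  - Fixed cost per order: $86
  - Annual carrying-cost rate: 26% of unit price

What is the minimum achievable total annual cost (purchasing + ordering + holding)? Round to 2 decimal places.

H₁ = 26%×$183 = $47.5800;  H₂ = 26%×$182.45 = $47.4370
EOQ₁ = √(2×87,600×86/47.5800) = 562.74  (< 920, feasible at tier 1)
EOQ₂ = √(2×87,600×86/47.4370) = 563.58  (< 920 → use Q = 920 at tier-2 price)
TC(tier 1 (EOQ₁), Q≈562.7) = $16,057,574.94
TC(tier 2, Q≈920.0) = $16,012,629.72
Minimum at tier 2: $16,012,629.72

$16,012,629.72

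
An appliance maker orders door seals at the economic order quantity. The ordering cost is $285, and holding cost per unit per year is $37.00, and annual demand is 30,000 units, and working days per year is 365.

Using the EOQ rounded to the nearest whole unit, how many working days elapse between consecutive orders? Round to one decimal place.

8.3 days

Optimal lot size Q* = (2 × 30,000 × $285 / $37)^½ ≈ 679.83 → Q = 680 units
Days between orders = 365 / (D/Q) = 365 / 44.118 ≈ 8.273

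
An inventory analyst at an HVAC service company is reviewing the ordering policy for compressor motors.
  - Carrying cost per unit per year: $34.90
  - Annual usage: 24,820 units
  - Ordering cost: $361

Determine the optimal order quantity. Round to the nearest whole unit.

EOQ = √(2DS/H) = √(2 × 24,820 × 361 / 34.9)
    = √(513,468.19) ≈ 716.57

717 units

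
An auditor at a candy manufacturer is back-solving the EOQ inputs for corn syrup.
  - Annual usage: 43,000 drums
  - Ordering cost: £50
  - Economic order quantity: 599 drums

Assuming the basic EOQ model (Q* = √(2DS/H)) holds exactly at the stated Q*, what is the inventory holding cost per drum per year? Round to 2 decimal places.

Since Q* = (2DS/H)^½, squaring gives Q*²·H = 2DS.
H = 2DS / Q² = 2 × 43,000 × 50 / 599² = 11.9844

£11.98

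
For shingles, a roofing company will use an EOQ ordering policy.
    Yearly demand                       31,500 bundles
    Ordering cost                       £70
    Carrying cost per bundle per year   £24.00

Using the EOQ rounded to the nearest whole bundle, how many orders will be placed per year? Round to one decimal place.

EOQ = √(2DS/H) = √(2 × 31,500 × 70 / 24)
    = √(183,750.00) ≈ 428.66 → Q = 429
N = D/Q = 31,500/429 ≈ 73.427 orders/yr

73.4 orders per year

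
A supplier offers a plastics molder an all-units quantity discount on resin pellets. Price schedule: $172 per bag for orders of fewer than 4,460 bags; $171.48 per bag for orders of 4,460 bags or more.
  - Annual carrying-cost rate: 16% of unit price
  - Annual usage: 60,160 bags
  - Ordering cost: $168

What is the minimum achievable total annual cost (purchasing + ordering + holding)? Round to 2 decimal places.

H₁ = 16%×$172 = $27.5200;  H₂ = 16%×$171.48 = $27.4368
EOQ₁ = √(2×60,160×168/27.5200) = 857.04  (< 4,460, feasible at tier 1)
EOQ₂ = √(2×60,160×168/27.4368) = 858.34  (< 4,460 → use Q = 4,460 at tier-2 price)
TC(tier 1 (EOQ₁), Q≈857.0) = $10,371,105.65
TC(tier 2, Q≈4,460.0) = $10,379,686.98
Minimum at tier 1 (EOQ₁): $10,371,105.65

$10,371,105.65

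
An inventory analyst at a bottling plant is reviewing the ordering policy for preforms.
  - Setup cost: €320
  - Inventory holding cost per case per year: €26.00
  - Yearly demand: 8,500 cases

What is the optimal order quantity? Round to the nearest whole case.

457 cases

2DS/H = 2·8,500·320/26 = 209,230.77
EOQ = √209,230.77 ≈ 457.42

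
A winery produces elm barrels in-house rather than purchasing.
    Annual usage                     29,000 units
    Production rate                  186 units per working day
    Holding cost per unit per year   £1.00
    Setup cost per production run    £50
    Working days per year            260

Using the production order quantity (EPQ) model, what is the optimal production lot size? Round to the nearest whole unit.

2,691 units

Daily demand d = 29,000/260 = 111.538; p = 186; 1 − d/p = 0.40033
EPQ = √(2DS / (H(1 − d/p)))
    = √(2 × 29,000 × 50 / (1 × 0.40033)) ≈ 2,691.47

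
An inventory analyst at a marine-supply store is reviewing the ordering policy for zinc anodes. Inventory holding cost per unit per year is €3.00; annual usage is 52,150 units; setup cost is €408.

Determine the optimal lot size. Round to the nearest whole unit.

3,766 units

Q* = √(2·D·S / H) = √(2·52,150·408 / 3) = √14,184,800.0 ≈ 3,766.27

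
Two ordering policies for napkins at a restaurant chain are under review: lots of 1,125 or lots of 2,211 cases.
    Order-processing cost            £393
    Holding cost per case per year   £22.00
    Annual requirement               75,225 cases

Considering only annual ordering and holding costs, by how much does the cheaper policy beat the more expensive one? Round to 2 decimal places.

Annual cost at Q: ordering D·S/Q plus holding Q·H/2.
TC(1,125) = (75,225/1,125)×393 + (1,125/2)×22 = £38,653.60
TC(2,211) = (75,225/2,211)×393 + (2,211/2)×22 = £37,692.07
Cheaper: Q = 2,211.  Difference = £961.53

£961.53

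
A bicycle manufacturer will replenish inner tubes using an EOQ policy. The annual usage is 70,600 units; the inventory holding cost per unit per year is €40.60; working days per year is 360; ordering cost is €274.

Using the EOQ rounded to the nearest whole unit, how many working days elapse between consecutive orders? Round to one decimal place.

5.0 days

2DS/H = 2·70,600·274/40.6 = 952,926.11
EOQ = √952,926.11 ≈ 976.18 → Q = 976 units
Cycle time = (working days × Q)/D = (360 × 976) / 70,600 = 4.977 days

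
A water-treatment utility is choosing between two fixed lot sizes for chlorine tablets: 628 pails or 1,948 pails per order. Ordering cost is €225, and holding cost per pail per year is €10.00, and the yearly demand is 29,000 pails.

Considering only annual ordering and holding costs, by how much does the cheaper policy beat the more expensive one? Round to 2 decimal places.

TC(Q) = (D/Q)S + (Q/2)H
TC(628) = (29,000/628)×225 + (628/2)×10 = €13,530.13
TC(1,948) = (29,000/1,948)×225 + (1,948/2)×10 = €13,089.59
Cheaper: Q = 1,948.  Difference = €440.54

€440.54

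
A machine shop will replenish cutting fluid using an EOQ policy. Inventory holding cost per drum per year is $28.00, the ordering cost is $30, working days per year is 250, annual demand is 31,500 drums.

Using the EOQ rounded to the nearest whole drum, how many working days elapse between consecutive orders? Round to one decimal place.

2DS/H = 2·31,500·30/28 = 67,500.00
EOQ = √67,500.00 ≈ 259.81 → Q = 260 drums
Cycle time = (working days × Q)/D = (250 × 260) / 31,500 = 2.063 days

2.1 days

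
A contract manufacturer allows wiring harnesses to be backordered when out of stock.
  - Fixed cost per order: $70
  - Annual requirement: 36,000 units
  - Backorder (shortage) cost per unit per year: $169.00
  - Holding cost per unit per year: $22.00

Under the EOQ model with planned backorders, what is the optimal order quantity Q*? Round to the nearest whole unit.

Basic EOQ = √(2·36,000·70/22) = 478.634
Backorder adjustment √((H+b)/b) = √((22+169)/169) = 1.0631
Q* = 478.634 × 1.0631 ≈ 508.84

509 units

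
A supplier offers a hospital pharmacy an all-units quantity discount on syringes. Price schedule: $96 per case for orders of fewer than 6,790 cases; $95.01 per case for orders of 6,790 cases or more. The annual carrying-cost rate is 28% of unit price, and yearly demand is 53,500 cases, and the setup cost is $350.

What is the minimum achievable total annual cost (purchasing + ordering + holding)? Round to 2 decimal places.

H₁ = 28%×$96 = $26.8800;  H₂ = 28%×$95.01 = $26.6028
EOQ₁ = √(2×53,500×350/26.8800) = 1,180.35  (< 6,790, feasible at tier 1)
EOQ₂ = √(2×53,500×350/26.6028) = 1,186.48  (< 6,790 → use Q = 6,790 at tier-2 price)
TC(tier 1 (EOQ₁), Q≈1,180.4) = $5,167,727.84
TC(tier 2, Q≈6,790.0) = $5,176,109.24
Minimum at tier 1 (EOQ₁): $5,167,727.84

$5,167,727.84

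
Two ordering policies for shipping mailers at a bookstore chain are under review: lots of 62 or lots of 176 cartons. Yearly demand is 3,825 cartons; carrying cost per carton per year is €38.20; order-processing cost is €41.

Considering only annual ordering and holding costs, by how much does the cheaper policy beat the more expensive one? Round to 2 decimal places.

TC(Q) = (D/Q)S + (Q/2)H
TC(62) = (3,825/62)×41 + (62/2)×38.2 = €3,713.64
TC(176) = (3,825/176)×41 + (176/2)×38.2 = €4,252.65
|ΔTC| = |€3,713.64 − €4,252.65| = €539.02

€539.02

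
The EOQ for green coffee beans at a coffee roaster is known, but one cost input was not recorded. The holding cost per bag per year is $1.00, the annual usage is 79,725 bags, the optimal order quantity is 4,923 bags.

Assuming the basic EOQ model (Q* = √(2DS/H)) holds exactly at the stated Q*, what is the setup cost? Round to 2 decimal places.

EOQ relation: Q² = 2DS/H, so rearrange for the unknown.
S = Q²H / (2D) = 4,923² × 1 / (2 × 79,725) = 151.9970

$152.00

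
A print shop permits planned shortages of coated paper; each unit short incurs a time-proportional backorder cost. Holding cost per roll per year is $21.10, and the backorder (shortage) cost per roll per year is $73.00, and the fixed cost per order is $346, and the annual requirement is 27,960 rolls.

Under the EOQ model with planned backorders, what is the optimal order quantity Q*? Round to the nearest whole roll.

1,087 rolls

Q* = √(2DS/H) · √((H + b)/b)
   = √(2 × 27,960 × 346 / 21.1) · √((21.1 + 73) / 73)
   = 957.592 × 1.1354 ≈ 1,087.21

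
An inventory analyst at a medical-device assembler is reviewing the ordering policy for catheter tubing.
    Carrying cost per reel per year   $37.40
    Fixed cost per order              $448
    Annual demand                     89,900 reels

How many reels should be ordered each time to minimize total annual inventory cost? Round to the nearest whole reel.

EOQ = √(2DS/H) = √(2 × 89,900 × 448 / 37.4)
    = √(2,153,754.01) ≈ 1,467.57

1,468 reels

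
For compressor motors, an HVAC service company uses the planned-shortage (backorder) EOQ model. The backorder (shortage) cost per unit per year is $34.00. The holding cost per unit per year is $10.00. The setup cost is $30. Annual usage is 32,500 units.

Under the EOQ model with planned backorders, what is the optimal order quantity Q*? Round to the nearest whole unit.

502 units

Basic EOQ = √(2·32,500·30/10) = 441.588
Backorder adjustment √((H+b)/b) = √((10+34)/34) = 1.1376
Q* = 441.588 × 1.1376 ≈ 502.35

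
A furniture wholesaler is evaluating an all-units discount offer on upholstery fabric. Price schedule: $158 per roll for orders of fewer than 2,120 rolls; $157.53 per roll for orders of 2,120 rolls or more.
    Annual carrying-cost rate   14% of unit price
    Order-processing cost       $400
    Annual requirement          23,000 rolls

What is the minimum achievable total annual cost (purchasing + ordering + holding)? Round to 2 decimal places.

H₁ = 14%×$158 = $22.1200;  H₂ = 14%×$157.53 = $22.0542
EOQ₁ = √(2×23,000×400/22.1200) = 912.05  (< 2,120, feasible at tier 1)
EOQ₂ = √(2×23,000×400/22.0542) = 913.40  (< 2,120 → use Q = 2,120 at tier-2 price)
TC(tier 1 (EOQ₁), Q≈912.0) = $3,654,174.44
TC(tier 2, Q≈2,120.0) = $3,650,907.07
Minimum at tier 2: $3,650,907.07

$3,650,907.07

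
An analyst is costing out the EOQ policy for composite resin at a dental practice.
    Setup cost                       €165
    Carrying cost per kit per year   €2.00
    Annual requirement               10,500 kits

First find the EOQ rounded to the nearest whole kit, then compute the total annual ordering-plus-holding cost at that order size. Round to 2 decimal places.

Optimal lot size Q* = (2 × 10,500 × €165 / €2)^½ ≈ 1,316.24 → Q = 1,316 kits
Ordering: D/Q × S = 10,500/1,316 × €165 = €1,316.49
Holding:  Q/2 × H = 1,316/2 × €2 = €1,316.00
Total = €1,316.49 + €1,316.00 = €2,632.49

€2,632.49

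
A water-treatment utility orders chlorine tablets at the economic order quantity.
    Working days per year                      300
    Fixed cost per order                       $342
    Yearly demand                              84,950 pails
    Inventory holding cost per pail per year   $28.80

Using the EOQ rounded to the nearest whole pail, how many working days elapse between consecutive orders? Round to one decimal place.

Q* = √(2·D·S / H) = √(2·84,950·342 / 28.8) = √2,017,562.5 ≈ 1,420.41 → Q = 1,420 pails
T = Q/D × 300 days = 1,420/84,950 × 300 = 5.015 days

5.0 days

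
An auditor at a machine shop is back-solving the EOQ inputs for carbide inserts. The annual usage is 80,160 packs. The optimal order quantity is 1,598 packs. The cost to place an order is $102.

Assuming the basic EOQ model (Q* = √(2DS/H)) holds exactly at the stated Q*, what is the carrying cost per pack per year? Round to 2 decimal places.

$6.40

From Q* = √(2DS/H) ⇒ Q*² = 2DS/H.
H = 2DS / Q² = 2 × 80,160 × 102 / 1,598² = 6.4037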